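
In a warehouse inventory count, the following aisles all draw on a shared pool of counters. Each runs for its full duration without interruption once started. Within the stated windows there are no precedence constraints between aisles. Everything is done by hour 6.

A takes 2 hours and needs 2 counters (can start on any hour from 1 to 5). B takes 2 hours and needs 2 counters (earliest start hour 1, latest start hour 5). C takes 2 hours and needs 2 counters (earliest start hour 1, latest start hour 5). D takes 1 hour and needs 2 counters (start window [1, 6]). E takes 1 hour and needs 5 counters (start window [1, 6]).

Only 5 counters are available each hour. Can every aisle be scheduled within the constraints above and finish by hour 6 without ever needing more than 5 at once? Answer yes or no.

yes

Schedule A@1, B@1, C@3, D@3, E@5: h1:4  h2:4  h3:4  h4:2  h5:5  h6:0 — peak 5 ≤ 5.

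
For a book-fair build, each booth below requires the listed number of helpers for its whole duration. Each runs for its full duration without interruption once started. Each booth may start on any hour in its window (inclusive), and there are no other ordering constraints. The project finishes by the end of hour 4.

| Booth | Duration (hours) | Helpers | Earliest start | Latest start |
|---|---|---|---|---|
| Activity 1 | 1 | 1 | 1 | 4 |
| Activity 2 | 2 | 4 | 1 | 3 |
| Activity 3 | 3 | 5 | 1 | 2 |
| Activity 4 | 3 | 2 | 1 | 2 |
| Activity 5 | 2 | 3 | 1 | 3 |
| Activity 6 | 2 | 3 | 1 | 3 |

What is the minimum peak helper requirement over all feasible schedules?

13

Early-start (Activity 1@1, Activity 2@1, Activity 3@1, Activity 4@1, Activity 5@1, Activity 6@1) gives peak 18: h1:18  h2:17  h3:7  h4:0.
Shift Activity 5→3, Activity 6→3.
Schedule Activity 1@1, Activity 2@1, Activity 3@1, Activity 4@1, Activity 5@3, Activity 6@3: h1:12  h2:11  h3:13  h4:6 — peak 13.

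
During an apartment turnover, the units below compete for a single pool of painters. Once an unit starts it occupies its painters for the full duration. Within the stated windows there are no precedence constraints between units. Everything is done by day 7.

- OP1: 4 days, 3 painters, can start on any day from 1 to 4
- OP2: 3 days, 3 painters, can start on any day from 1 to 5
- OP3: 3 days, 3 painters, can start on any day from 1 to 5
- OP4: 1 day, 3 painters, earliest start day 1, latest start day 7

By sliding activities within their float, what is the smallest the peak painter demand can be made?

Early-start (OP1@1, OP2@1, OP3@1, OP4@1) gives peak 12: d1:12  d2:9  d3:9  d4:3  d5:0  d6:0  d7:0.
Shift OP3→4, OP4→5.
Schedule OP1@1, OP2@1, OP3@4, OP4@5: d1:6  d2:6  d3:6  d4:6  d5:6  d6:3  d7:0 — peak 6.

6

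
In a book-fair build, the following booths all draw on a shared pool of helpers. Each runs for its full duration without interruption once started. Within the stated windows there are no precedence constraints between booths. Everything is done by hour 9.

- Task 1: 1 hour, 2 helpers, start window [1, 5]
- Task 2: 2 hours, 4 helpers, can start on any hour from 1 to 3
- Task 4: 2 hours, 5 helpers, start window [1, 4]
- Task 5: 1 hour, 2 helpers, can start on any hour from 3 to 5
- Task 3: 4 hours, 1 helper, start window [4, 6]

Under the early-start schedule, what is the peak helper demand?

11

Early-start schedule: Task 1@1, Task 2@1, Task 4@1, Task 5@3, Task 3@4.
Load per hour: hour 1: 11, hour 2: 9, hour 3: 2, hour 4: 1, hour 5: 1, hour 6: 1, hour 7: 1, hour 8: 0, hour 9: 0.
Peak is 11.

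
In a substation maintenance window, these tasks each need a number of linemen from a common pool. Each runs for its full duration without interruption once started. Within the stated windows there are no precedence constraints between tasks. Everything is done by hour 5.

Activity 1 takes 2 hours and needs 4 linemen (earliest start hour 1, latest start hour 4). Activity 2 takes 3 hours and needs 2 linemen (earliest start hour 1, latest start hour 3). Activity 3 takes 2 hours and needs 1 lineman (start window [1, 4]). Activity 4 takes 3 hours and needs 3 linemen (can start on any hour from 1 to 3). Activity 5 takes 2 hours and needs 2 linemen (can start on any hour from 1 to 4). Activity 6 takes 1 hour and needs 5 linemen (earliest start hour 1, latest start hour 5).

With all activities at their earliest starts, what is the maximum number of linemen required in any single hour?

17

Early-start schedule: Activity 1@1, Activity 2@1, Activity 3@1, Activity 4@1, Activity 5@1, Activity 6@1.
Load per hour: hour 1: 17, hour 2: 12, hour 3: 5, hour 4: 0, hour 5: 0.
Peak is 17.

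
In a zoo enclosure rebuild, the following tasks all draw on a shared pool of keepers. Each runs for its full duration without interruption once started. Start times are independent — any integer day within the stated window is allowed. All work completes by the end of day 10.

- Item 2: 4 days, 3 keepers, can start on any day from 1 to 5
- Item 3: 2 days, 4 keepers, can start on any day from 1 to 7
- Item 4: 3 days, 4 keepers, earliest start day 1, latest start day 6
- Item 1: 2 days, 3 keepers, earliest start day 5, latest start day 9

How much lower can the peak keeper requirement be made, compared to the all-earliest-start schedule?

Early-start peak: d1:11  d2:11  d3:7  d4:3  d5:3  d6:3  d7:0  d8:0  d9:0  d10:0 ⇒ 11.
Leveled (Item 2@1, Item 3@1, Item 4@3, Item 1@5): d1:7  d2:7  d3:7  d4:7  d5:7  d6:3  d7:0  d8:0  d9:0  d10:0 ⇒ 7.
Reduction 11 − 7 = 4.

4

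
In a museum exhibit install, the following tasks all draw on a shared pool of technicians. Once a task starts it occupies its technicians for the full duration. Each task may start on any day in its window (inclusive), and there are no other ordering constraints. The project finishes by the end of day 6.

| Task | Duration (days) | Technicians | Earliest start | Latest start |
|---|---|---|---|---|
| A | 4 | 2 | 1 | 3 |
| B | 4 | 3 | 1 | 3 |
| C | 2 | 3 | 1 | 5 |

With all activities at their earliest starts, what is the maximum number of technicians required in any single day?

8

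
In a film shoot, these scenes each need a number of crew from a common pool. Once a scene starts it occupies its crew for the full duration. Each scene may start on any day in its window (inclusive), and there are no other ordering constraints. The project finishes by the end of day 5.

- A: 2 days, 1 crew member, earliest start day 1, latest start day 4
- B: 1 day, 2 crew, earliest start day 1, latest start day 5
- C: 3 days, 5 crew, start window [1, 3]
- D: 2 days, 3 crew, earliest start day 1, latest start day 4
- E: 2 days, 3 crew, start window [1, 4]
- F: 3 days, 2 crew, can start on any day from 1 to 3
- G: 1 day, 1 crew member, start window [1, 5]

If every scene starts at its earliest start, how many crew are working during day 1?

17

At early start, day 1 has: A, B, C, D, E, F, G.
Demand: 1 + 2 + 5 + 3 + 3 + 2 + 1 = 17.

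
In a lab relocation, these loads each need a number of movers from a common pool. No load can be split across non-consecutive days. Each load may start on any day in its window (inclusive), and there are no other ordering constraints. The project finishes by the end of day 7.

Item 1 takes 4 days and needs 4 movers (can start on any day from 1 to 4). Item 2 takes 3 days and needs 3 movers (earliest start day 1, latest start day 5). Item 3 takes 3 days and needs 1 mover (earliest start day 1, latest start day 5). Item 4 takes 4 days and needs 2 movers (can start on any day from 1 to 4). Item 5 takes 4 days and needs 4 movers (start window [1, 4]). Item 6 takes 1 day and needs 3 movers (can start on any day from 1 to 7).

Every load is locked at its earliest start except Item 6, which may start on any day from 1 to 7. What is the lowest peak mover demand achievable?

Item 6@1: d1:17  d2:14  d3:14  d4:10  d5:0  d6:0  d7:0 → peak 17
Item 6@2: d1:14  d2:17  d3:14  d4:10  d5:0  d6:0  d7:0 → peak 17
Item 6@3: d1:14  d2:14  d3:17  d4:10  d5:0  d6:0  d7:0 → peak 17
Item 6@4: d1:14  d2:14  d3:14  d4:13  d5:0  d6:0  d7:0 → peak 14
Item 6@5: d1:14  d2:14  d3:14  d4:10  d5:3  d6:0  d7:0 → peak 14
Item 6@6: d1:14  d2:14  d3:14  d4:10  d5:0  d6:3  d7:0 → peak 14
Item 6@7: d1:14  d2:14  d3:14  d4:10  d5:0  d6:0  d7:3 → peak 14
Best is Item 6@4, peak 14.

14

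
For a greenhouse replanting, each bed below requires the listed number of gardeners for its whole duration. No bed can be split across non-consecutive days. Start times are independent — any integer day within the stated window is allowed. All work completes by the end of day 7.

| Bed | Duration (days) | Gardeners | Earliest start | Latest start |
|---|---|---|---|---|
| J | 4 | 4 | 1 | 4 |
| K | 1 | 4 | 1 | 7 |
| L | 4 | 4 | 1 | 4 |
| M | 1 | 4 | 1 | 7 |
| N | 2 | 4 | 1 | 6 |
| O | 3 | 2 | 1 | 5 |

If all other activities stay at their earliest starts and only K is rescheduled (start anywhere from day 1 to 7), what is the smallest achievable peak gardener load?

K@1: d1:22  d2:14  d3:10  d4:8  d5:0  d6:0  d7:0 → peak 22
K@2: d1:18  d2:18  d3:10  d4:8  d5:0  d6:0  d7:0 → peak 18
K@3: d1:18  d2:14  d3:14  d4:8  d5:0  d6:0  d7:0 → peak 18
K@4: d1:18  d2:14  d3:10  d4:12  d5:0  d6:0  d7:0 → peak 18
K@5: d1:18  d2:14  d3:10  d4:8  d5:4  d6:0  d7:0 → peak 18
K@6: d1:18  d2:14  d3:10  d4:8  d5:0  d6:4  d7:0 → peak 18
K@7: d1:18  d2:14  d3:10  d4:8  d5:0  d6:0  d7:4 → peak 18
Best is K@2, peak 18.

18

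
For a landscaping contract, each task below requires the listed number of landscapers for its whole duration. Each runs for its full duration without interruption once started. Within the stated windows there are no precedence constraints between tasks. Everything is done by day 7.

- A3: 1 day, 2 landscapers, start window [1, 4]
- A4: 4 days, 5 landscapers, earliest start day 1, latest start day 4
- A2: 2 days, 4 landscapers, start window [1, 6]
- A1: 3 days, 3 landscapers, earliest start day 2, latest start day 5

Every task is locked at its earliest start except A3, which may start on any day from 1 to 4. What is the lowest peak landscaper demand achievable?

A3@1: d1:11  d2:12  d3:8  d4:8  d5:0  d6:0  d7:0 → peak 12
A3@2: d1:9  d2:14  d3:8  d4:8  d5:0  d6:0  d7:0 → peak 14
A3@3: d1:9  d2:12  d3:10  d4:8  d5:0  d6:0  d7:0 → peak 12
A3@4: d1:9  d2:12  d3:8  d4:10  d5:0  d6:0  d7:0 → peak 12
Best is A3@1, peak 12.

12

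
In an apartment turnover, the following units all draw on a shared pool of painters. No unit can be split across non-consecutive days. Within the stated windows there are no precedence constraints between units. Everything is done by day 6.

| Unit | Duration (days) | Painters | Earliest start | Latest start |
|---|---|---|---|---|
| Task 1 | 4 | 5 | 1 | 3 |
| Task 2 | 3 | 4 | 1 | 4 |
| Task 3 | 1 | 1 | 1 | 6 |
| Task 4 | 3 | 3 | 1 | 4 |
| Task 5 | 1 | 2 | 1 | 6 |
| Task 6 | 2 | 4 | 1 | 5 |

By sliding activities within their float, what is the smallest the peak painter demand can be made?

Early-start (Task 1@1, Task 2@1, Task 3@1, Task 4@1, Task 5@1, Task 6@1) gives peak 19: d1:19  d2:16  d3:12  d4:5  d5:0  d6:0.
Shift Task 3→4, Task 4→4, Task 5→5, Task 6→5.
Schedule Task 1@1, Task 2@1, Task 3@4, Task 4@4, Task 5@5, Task 6@5: d1:9  d2:9  d3:9  d4:9  d5:9  d6:7 — peak 9.
Total painter-days = 52 over 6 days ⇒ peak ≥ ⌈52/6⌉ = 9, so 9 is optimal.

9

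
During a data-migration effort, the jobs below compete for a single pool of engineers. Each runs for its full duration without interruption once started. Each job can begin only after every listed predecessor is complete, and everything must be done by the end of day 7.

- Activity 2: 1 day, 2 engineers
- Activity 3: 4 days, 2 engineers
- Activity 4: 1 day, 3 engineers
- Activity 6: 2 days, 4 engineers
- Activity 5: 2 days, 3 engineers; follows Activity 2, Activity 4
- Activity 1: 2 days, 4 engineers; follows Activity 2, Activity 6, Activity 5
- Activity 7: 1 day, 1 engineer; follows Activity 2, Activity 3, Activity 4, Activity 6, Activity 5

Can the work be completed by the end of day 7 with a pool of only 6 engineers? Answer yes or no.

Schedule Activity 2@1, Activity 3@2, Activity 4@1, Activity 6@2, Activity 5@4, Activity 1@6, Activity 7@6: d1:5  d2:6  d3:6  d4:5  d5:5  d6:5  d7:4 — peak 6 ≤ 6.

yes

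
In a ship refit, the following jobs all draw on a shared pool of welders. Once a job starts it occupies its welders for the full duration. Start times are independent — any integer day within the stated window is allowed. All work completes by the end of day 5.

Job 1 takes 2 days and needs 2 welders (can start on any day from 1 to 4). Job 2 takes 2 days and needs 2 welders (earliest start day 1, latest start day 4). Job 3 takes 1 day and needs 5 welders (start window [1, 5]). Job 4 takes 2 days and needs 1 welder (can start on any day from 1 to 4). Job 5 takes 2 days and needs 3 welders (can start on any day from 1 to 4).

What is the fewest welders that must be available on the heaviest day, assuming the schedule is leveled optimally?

Early-start (Job 1@1, Job 2@1, Job 3@1, Job 4@1, Job 5@1) gives peak 13: d1:13  d2:8  d3:0  d4:0  d5:0.
Shift Job 3→3, Job 5→4.
Schedule Job 1@1, Job 2@1, Job 3@3, Job 4@1, Job 5@4: d1:5  d2:5  d3:5  d4:3  d5:3 — peak 5.
Total welder-days = 21 over 5 days ⇒ peak ≥ ⌈21/5⌉ = 5, so 5 is optimal.

5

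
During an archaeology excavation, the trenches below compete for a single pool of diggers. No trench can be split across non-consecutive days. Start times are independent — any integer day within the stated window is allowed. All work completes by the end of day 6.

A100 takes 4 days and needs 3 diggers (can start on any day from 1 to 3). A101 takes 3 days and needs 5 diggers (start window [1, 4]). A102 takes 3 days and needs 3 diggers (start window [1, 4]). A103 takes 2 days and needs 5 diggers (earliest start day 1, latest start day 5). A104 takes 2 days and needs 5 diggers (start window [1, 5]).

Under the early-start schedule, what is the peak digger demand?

Early-start schedule: A100@1, A101@1, A102@1, A103@1, A104@1.
Load per day: day 1: 21, day 2: 21, day 3: 11, day 4: 3, day 5: 0, day 6: 0.
Peak is 21.

21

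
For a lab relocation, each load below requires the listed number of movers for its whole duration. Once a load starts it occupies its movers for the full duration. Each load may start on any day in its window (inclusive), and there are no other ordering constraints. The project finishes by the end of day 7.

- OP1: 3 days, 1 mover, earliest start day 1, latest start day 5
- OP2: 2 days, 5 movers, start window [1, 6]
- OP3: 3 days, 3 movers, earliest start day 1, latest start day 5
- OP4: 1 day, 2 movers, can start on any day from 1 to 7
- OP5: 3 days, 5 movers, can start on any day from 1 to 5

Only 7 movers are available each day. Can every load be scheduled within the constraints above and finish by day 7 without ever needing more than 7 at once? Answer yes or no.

The minimum achievable peak is 8; 7 < 8, so no feasible schedule stays within the cap.

no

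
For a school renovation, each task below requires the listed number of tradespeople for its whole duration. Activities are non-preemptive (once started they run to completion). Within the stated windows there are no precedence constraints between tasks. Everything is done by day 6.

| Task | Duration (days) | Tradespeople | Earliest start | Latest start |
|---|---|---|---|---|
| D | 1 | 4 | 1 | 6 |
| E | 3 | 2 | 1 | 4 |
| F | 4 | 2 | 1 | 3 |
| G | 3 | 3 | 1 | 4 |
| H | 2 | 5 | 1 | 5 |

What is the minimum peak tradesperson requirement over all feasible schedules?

Early-start (D@1, E@1, F@1, G@1, H@1) gives peak 16: d1:16  d2:12  d3:7  d4:2  d5:0  d6:0.
Shift F→2, G→2, H→5.
Schedule D@1, E@1, F@2, G@2, H@5: d1:6  d2:7  d3:7  d4:5  d5:7  d6:5 — peak 7.
Total tradesperson-days = 37 over 6 days ⇒ peak ≥ ⌈37/6⌉ = 7, so 7 is optimal.

7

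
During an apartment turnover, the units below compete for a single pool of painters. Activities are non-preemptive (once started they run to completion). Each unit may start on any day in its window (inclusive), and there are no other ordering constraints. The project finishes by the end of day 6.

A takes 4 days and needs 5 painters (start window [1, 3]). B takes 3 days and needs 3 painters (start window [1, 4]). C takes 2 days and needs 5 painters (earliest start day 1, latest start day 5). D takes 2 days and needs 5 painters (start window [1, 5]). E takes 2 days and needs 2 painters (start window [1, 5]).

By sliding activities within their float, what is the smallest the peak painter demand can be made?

10

Early-start (A@1, B@1, C@1, D@1, E@1) gives peak 20: d1:20  d2:20  d3:8  d4:5  d5:0  d6:0.
Shift C→4, D→5.
Schedule A@1, B@1, C@4, D@5, E@1: d1:10  d2:10  d3:8  d4:10  d5:10  d6:5 — peak 10.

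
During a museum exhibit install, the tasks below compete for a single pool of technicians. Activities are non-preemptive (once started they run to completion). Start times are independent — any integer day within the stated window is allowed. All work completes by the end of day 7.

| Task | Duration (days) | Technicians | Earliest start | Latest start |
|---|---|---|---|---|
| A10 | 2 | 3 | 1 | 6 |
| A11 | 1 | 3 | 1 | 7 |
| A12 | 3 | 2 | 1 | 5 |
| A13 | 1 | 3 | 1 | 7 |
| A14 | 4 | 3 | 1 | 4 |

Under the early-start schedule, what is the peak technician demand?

14

Early-start schedule: A10@1, A11@1, A12@1, A13@1, A14@1.
Load per day: day 1: 14, day 2: 8, day 3: 5, day 4: 3, day 5: 0, day 6: 0, day 7: 0.
Peak is 14.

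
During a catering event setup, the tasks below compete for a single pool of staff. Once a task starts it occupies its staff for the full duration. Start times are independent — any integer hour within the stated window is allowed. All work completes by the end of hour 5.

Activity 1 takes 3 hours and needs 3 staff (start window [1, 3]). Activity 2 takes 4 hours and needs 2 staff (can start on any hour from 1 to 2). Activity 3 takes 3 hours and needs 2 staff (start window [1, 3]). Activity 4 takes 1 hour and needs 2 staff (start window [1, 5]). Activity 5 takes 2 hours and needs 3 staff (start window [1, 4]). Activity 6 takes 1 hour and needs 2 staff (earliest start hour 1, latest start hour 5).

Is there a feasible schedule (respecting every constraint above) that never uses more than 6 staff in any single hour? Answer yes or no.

no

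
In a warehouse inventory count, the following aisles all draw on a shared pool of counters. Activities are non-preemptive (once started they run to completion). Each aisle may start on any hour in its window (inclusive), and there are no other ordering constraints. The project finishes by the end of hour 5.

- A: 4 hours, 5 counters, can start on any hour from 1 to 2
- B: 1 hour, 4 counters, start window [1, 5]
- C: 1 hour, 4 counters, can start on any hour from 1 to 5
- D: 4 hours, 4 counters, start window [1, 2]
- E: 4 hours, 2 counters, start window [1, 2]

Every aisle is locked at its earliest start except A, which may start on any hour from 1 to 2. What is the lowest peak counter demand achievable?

14

A@1: h1:19  h2:11  h3:11  h4:11  h5:0 → peak 19
A@2: h1:14  h2:11  h3:11  h4:11  h5:5 → peak 14
Best is A@2, peak 14.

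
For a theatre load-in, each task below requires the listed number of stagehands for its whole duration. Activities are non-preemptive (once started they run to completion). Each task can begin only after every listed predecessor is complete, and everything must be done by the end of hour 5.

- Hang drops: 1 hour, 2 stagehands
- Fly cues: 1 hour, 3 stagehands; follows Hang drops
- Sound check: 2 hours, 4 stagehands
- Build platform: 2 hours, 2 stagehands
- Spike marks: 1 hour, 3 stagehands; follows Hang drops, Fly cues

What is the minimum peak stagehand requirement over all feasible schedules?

5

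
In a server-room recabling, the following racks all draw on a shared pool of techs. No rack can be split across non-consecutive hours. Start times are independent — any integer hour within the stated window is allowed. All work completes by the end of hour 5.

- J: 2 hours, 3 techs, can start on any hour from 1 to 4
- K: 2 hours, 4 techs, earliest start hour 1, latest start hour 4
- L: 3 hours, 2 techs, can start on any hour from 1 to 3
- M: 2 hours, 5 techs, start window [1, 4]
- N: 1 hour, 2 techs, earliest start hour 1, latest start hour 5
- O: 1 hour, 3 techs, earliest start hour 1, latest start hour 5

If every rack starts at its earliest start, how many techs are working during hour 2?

14

At early start, hour 2 has: J, K, L, M.
Demand: 3 + 4 + 2 + 5 = 14.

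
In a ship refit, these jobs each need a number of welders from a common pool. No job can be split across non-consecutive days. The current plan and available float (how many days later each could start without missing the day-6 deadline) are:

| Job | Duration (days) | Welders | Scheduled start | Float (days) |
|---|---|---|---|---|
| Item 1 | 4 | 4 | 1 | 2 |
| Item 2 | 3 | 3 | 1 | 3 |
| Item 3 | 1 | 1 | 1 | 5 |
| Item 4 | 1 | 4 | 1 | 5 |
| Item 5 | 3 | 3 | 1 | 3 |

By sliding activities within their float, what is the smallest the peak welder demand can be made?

7

Early-start (Item 1@1, Item 2@1, Item 3@1, Item 4@1, Item 5@1) gives peak 15: d1:15  d2:10  d3:10  d4:4  d5:0  d6:0.
Shift Item 3→5, Item 4→6, Item 5→4.
Schedule Item 1@1, Item 2@1, Item 3@5, Item 4@6, Item 5@4: d1:7  d2:7  d3:7  d4:7  d5:4  d6:7 — peak 7.
Total welder-days = 39 over 6 days ⇒ peak ≥ ⌈39/6⌉ = 7, so 7 is optimal.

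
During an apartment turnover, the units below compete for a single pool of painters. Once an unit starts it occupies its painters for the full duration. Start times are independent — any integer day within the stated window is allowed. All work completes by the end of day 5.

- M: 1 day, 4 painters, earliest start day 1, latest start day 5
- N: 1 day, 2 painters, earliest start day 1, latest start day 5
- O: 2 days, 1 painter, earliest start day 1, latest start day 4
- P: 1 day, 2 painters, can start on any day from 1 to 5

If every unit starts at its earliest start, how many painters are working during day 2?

At early start, day 2 has: O.
Demand: 1 = 1.

1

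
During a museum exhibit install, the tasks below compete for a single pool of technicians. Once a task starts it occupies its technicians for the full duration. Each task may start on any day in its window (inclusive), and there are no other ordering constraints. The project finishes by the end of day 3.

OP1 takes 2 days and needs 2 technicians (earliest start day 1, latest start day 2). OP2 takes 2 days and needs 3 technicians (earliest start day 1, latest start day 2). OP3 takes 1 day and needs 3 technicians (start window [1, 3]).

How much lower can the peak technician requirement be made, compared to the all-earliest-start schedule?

3

Early-start peak: d1:8  d2:5  d3:0 ⇒ 8.
Leveled (OP1@1, OP2@1, OP3@3): d1:5  d2:5  d3:3 ⇒ 5.
Reduction 8 − 5 = 3.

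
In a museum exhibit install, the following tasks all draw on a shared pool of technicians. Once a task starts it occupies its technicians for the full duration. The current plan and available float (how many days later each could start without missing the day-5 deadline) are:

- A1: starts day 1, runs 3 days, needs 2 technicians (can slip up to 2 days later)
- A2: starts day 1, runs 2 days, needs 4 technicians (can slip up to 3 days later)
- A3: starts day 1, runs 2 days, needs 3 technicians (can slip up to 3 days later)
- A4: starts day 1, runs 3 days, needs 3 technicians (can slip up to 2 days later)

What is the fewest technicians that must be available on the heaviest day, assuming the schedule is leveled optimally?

Early-start (A1@1, A2@1, A3@1, A4@1) gives peak 12: d1:12  d2:12  d3:5  d4:0  d5:0.
Shift A3→4, A4→3.
Schedule A1@1, A2@1, A3@4, A4@3: d1:6  d2:6  d3:5  d4:6  d5:6 — peak 6.
Total technician-days = 29 over 5 days ⇒ peak ≥ ⌈29/5⌉ = 6, so 6 is optimal.

6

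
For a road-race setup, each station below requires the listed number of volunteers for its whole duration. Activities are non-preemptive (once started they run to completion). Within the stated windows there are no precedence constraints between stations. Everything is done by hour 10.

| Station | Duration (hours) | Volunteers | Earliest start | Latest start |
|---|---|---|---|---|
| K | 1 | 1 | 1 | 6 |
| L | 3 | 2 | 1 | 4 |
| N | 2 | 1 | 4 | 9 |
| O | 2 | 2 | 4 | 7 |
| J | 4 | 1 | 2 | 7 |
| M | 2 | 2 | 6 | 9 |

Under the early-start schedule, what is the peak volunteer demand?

4

Early-start schedule: K@1, L@1, N@4, O@4, J@2, M@6.
Load per hour: hour 1: 3, hour 2: 3, hour 3: 3, hour 4: 4, hour 5: 4, hour 6: 2, hour 7: 2, hour 8: 0, hour 9: 0, hour 10: 0.
Peak is 4.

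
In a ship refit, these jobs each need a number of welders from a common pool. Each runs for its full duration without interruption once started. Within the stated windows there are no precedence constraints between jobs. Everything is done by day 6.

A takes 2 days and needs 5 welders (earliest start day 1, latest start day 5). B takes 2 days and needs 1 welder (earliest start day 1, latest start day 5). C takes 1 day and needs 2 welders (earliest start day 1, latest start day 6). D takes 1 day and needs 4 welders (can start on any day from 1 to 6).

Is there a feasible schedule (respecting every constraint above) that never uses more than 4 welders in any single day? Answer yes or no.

no

The minimum achievable peak is 5; 4 < 5, so no feasible schedule stays within the cap.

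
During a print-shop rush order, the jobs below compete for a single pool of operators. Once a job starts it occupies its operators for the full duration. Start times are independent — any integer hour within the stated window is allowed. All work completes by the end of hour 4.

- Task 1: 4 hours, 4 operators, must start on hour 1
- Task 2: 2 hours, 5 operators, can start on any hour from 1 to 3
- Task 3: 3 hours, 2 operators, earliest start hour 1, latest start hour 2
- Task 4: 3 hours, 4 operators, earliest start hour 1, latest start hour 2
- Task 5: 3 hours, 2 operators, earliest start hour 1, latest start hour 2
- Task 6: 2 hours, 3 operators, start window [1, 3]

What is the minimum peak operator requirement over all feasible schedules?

17

Early-start (Task 1@1, Task 2@1, Task 3@1, Task 4@1, Task 5@1, Task 6@1) gives peak 20: h1:20  h2:20  h3:12  h4:4.
Shift Task 6→3.
Schedule Task 1@1, Task 2@1, Task 3@1, Task 4@1, Task 5@1, Task 6@3: h1:17  h2:17  h3:15  h4:7 — peak 17.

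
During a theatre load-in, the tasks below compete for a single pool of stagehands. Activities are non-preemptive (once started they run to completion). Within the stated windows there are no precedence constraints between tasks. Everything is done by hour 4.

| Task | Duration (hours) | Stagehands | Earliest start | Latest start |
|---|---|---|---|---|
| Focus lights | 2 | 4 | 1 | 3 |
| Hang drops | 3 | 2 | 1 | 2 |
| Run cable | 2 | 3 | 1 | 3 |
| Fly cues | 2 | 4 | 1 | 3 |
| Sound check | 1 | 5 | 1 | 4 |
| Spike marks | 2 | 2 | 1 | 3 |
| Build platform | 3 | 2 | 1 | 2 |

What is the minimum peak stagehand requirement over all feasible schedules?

11

Early-start (Focus lights@1, Hang drops@1, Run cable@1, Fly cues@1, Sound check@1, Spike marks@1, Build platform@1) gives peak 22: h1:22  h2:17  h3:4  h4:0.
Shift Fly cues→3, Sound check→4, Spike marks→3.
Schedule Focus lights@1, Hang drops@1, Run cable@1, Fly cues@3, Sound check@4, Spike marks@3, Build platform@1: h1:11  h2:11  h3:10  h4:11 — peak 11.
Total stagehand-hours = 43 over 4 hours ⇒ peak ≥ ⌈43/4⌉ = 11, so 11 is optimal.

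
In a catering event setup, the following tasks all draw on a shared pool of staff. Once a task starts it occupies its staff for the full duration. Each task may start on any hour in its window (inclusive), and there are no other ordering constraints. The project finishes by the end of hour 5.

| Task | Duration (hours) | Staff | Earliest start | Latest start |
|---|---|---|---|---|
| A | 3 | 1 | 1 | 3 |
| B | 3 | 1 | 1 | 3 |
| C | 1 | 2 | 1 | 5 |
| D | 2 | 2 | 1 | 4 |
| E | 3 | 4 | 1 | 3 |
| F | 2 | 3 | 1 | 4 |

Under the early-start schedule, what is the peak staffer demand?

Early-start schedule: A@1, B@1, C@1, D@1, E@1, F@1.
Load per hour: hour 1: 13, hour 2: 11, hour 3: 6, hour 4: 0, hour 5: 0.
Peak is 13.

13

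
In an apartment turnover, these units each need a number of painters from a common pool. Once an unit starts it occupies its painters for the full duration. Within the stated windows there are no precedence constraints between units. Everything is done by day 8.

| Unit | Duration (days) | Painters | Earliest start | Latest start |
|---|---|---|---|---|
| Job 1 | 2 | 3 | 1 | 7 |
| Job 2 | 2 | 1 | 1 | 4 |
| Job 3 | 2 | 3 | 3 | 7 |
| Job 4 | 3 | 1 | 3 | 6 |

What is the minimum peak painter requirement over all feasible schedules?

3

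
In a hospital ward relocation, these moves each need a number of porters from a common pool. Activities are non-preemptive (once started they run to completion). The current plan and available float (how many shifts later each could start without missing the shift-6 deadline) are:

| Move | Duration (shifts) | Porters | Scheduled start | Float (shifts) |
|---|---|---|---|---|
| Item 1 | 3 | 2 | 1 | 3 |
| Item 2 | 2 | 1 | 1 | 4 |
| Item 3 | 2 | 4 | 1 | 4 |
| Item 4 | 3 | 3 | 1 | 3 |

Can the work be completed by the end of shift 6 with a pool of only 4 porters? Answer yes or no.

Total porter-shifts = 25; over 6 shifts the average is 25/6 > 4, so some shift must exceed 4.

no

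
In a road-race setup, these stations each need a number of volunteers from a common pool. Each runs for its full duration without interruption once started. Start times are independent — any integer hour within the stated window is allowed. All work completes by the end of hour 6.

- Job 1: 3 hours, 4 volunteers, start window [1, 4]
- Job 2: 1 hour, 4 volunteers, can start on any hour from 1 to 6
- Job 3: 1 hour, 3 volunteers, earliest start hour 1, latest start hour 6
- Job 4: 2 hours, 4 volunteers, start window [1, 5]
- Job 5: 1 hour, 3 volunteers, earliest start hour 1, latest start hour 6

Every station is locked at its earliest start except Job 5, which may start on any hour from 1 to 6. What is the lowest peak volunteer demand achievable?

15

Job 5@1: h1:18  h2:8  h3:4  h4:0  h5:0  h6:0 → peak 18
Job 5@2: h1:15  h2:11  h3:4  h4:0  h5:0  h6:0 → peak 15
Job 5@3: h1:15  h2:8  h3:7  h4:0  h5:0  h6:0 → peak 15
Job 5@4: h1:15  h2:8  h3:4  h4:3  h5:0  h6:0 → peak 15
Job 5@5: h1:15  h2:8  h3:4  h4:0  h5:3  h6:0 → peak 15
Job 5@6: h1:15  h2:8  h3:4  h4:0  h5:0  h6:3 → peak 15
Best is Job 5@2, peak 15.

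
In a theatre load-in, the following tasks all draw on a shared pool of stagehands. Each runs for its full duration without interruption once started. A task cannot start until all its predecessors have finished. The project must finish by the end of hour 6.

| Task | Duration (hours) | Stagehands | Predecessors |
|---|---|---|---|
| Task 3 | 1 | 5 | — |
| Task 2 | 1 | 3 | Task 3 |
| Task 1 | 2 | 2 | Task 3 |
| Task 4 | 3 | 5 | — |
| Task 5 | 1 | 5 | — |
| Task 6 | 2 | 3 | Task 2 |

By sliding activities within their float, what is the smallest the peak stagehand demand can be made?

Early-start (Task 3@1, Task 2@2, Task 1@2, Task 4@1, Task 5@1, Task 6@3) gives peak 15: h1:15  h2:10  h3:10  h4:3  h5:0  h6:0.
Shift Task 4→3, Task 5→6, Task 6→4.
Schedule Task 3@1, Task 2@2, Task 1@2, Task 4@3, Task 5@6, Task 6@4: h1:5  h2:5  h3:7  h4:8  h5:8  h6:5 — peak 8.

8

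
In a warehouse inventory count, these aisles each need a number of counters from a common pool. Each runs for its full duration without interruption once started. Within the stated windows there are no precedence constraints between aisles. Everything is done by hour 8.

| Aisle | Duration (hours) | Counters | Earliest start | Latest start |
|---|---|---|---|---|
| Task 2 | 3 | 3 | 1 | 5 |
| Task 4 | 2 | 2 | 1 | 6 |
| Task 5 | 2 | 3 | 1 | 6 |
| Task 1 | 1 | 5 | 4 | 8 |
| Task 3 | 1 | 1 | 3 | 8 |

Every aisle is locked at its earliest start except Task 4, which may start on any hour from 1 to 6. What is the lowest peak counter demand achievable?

6

Task 4@1: h1:8  h2:8  h3:4  h4:5  h5:0  h6:0  h7:0  h8:0 → peak 8
Task 4@2: h1:6  h2:8  h3:6  h4:5  h5:0  h6:0  h7:0  h8:0 → peak 8
Task 4@3: h1:6  h2:6  h3:6  h4:7  h5:0  h6:0  h7:0  h8:0 → peak 7
Task 4@4: h1:6  h2:6  h3:4  h4:7  h5:2  h6:0  h7:0  h8:0 → peak 7
Task 4@5: h1:6  h2:6  h3:4  h4:5  h5:2  h6:2  h7:0  h8:0 → peak 6
Task 4@6: h1:6  h2:6  h3:4  h4:5  h5:0  h6:2  h7:2  h8:0 → peak 6
Best is Task 4@5, peak 6.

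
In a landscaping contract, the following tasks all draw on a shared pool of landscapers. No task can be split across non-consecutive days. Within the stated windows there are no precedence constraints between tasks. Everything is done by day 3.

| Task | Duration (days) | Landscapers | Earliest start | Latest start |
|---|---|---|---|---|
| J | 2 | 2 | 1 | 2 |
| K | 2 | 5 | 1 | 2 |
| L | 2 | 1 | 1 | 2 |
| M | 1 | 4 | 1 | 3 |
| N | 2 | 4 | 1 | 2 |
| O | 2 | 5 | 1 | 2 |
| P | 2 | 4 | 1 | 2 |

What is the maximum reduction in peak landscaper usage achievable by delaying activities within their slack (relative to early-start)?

4

Early-start peak: d1:25  d2:21  d3:0 ⇒ 25.
Leveled (J@1, K@1, L@1, M@1, N@1, O@1, P@2): d1:21  d2:21  d3:4 ⇒ 21.
Reduction 25 − 21 = 4.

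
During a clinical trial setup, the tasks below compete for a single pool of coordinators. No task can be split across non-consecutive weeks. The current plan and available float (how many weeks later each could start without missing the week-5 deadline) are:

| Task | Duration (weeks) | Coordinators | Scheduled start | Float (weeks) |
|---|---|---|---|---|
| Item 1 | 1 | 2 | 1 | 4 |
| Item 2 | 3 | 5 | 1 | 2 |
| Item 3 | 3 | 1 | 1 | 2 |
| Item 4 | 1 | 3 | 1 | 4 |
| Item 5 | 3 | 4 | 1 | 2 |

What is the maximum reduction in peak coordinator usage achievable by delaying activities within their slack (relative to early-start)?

Early-start peak: w1:15  w2:10  w3:10  w4:0  w5:0 ⇒ 15.
Leveled (Item 1@1, Item 2@1, Item 3@1, Item 4@2, Item 5@3): w1:8  w2:9  w3:10  w4:4  w5:4 ⇒ 10.
Reduction 15 − 10 = 5.

5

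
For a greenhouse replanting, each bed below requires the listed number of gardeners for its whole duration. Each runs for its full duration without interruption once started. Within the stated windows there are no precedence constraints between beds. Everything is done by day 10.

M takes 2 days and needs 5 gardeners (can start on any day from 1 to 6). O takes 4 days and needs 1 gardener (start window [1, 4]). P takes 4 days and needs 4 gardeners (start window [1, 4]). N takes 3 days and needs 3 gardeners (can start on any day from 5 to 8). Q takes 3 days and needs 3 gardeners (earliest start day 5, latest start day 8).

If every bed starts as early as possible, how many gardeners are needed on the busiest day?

Early-start schedule: M@1, O@1, P@1, N@5, Q@5.
Load per day: day 1: 10, day 2: 10, day 3: 5, day 4: 5, day 5: 6, day 6: 6, day 7: 6, day 8: 0, day 9: 0, day 10: 0.
Peak is 10.

10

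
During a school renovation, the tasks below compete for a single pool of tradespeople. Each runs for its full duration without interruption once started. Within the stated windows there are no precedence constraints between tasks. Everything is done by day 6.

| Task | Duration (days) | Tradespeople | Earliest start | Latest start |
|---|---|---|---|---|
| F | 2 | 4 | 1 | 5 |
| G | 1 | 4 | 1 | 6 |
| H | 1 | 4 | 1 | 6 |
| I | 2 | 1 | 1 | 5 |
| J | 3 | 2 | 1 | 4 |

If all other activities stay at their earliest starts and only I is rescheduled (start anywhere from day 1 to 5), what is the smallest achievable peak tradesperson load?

14

I@1: d1:15  d2:7  d3:2  d4:0  d5:0  d6:0 → peak 15
I@2: d1:14  d2:7  d3:3  d4:0  d5:0  d6:0 → peak 14
I@3: d1:14  d2:6  d3:3  d4:1  d5:0  d6:0 → peak 14
I@4: d1:14  d2:6  d3:2  d4:1  d5:1  d6:0 → peak 14
I@5: d1:14  d2:6  d3:2  d4:0  d5:1  d6:1 → peak 14
Best is I@2, peak 14.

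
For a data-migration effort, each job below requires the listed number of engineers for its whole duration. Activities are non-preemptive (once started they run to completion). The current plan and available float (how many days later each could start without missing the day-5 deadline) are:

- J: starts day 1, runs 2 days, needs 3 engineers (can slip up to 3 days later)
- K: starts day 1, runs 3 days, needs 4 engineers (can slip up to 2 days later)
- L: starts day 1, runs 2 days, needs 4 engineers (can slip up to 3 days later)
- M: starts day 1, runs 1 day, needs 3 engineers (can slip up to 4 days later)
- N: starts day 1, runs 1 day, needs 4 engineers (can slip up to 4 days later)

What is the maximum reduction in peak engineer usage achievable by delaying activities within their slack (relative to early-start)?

10

Early-start peak: d1:18  d2:11  d3:4  d4:0  d5:0 ⇒ 18.
Leveled (J@1, K@1, L@3, M@4, N@5): d1:7  d2:7  d3:8  d4:7  d5:4 ⇒ 8.
Reduction 18 − 8 = 10.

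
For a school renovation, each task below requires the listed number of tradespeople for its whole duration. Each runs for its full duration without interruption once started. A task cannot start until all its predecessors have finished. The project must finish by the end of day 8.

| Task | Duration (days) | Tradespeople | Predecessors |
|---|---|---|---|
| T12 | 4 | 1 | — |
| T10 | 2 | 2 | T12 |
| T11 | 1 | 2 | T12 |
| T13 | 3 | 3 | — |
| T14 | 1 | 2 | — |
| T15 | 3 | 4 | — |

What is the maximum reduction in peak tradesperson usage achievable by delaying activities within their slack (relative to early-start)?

5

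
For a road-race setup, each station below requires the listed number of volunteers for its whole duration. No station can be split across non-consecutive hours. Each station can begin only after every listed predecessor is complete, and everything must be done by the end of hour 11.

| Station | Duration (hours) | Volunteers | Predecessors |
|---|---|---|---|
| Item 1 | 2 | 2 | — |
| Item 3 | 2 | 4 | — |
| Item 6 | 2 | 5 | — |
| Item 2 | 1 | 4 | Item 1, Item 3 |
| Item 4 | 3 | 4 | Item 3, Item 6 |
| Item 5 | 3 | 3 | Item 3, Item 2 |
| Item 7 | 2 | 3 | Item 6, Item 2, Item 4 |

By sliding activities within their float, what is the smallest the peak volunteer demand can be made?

6

Early-start (Item 1@1, Item 3@1, Item 6@1, Item 2@3, Item 4@3, Item 5@4, Item 7@6) gives peak 11: h1:11  h2:11  h3:8  h4:7  h5:7  h6:6  h7:3  h8:0  h9:0  h10:0  h11:0.
Shift Item 6→3, Item 2→5, Item 4→6, Item 5→9, Item 7→9.
Schedule Item 1@1, Item 3@1, Item 6@3, Item 2@5, Item 4@6, Item 5@9, Item 7@9: h1:6  h2:6  h3:5  h4:5  h5:4  h6:4  h7:4  h8:4  h9:6  h10:6  h11:3 — peak 6.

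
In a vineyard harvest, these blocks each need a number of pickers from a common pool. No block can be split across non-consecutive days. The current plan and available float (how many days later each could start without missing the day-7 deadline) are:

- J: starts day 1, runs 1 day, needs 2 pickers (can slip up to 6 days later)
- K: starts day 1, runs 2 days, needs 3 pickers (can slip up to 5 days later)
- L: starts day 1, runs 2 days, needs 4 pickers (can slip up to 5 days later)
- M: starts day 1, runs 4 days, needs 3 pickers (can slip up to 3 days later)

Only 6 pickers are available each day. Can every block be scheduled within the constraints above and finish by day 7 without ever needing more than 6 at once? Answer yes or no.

Schedule J@1, K@1, L@6, M@2: d1:5  d2:6  d3:3  d4:3  d5:3  d6:4  d7:4 — peak 6 ≤ 6.

yes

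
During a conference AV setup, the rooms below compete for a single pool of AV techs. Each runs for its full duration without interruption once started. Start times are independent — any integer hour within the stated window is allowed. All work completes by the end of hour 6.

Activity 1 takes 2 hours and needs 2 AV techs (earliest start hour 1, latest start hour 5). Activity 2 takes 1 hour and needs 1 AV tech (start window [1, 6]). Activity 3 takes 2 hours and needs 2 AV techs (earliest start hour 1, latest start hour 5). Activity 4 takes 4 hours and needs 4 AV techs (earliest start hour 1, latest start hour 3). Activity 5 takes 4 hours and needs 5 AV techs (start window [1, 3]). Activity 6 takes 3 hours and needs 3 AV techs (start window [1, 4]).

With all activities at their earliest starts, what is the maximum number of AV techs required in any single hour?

Early-start schedule: Activity 1@1, Activity 2@1, Activity 3@1, Activity 4@1, Activity 5@1, Activity 6@1.
Load per hour: hour 1: 17, hour 2: 16, hour 3: 12, hour 4: 9, hour 5: 0, hour 6: 0.
Peak is 17.

17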